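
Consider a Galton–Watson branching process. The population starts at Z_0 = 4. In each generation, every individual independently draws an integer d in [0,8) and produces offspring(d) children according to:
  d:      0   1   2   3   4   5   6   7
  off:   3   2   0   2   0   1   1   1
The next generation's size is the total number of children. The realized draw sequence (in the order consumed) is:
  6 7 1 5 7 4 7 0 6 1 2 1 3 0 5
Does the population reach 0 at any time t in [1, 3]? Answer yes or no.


no

gen 0: Z_0=4, draws=[6, 7, 1, 5], offspring=[1, 1, 2, 1], Z_1=5
gen 1: Z_1=5, draws=[7, 4, 7, 0, 6], offspring=[1, 0, 1, 3, 1], Z_2=6
gen 2: Z_2=6, draws=[1, 2, 1, 3, 0, 5], offspring=[2, 0, 2, 2, 3, 1], Z_3=10


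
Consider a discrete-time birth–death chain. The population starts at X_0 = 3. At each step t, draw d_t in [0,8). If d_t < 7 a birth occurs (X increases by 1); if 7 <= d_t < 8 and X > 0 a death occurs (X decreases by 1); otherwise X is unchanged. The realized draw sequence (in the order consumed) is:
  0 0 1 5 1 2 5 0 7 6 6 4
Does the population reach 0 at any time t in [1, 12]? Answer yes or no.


t=0: X=3, d=0 → birth, X_1=4
t=1: X=4, d=0 → birth, X_2=5
t=2: X=5, d=1 → birth, X_3=6
t=3: X=6, d=5 → birth, X_4=7
t=4: X=7, d=1 → birth, X_5=8
t=5: X=8, d=2 → birth, X_6=9
t=6: X=9, d=5 → birth, X_7=10
t=7: X=10, d=0 → birth, X_8=11
t=8: X=11, d=7 → death, X_9=10
t=9: X=10, d=6 → birth, X_10=11
t=10: X=11, d=6 → birth, X_11=12
t=11: X=12, d=4 → birth, X_12=13

no


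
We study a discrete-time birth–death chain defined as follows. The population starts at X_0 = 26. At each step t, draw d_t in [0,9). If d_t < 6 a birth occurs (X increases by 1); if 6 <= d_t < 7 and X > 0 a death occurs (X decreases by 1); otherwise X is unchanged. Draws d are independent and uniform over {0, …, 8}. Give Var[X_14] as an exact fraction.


X can drop by at most 1 per step and X_0 = 26 > T = 14, so X_t >= 26 − t >= 12 > 0 for every t <= 14: the floor at 0 (the 'and X > 0' condition) never binds. Hence X_14 = X_0 + Σ_{t<14} Y_t with i.i.d. increments Y_t = y(d_t) ∈ {+1, −1, 0}.
Outcome values over d=0..8: [1, 1, 1, 1, 1, 1, -1, 0, 0]
Σy = 5, Σy² = 7, M = 9
μ = 5/9 = 5/9,  σ² = 7/9 − (5/9)² = 38/81
Independent increments: Var[X_14] = 14·σ² = 14·(38/81) = 532/81

532/81


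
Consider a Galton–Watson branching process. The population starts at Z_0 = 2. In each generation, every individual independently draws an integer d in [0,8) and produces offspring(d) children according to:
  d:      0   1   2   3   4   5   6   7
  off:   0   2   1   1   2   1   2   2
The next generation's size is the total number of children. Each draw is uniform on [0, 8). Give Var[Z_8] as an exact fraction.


Outcome values over d=0..7: [0, 2, 1, 1, 2, 1, 2, 2]
Σy = 11, Σy² = 19, M = 8
μ = 11/8 = 11/8,  σ² = 19/8 − (11/8)² = 31/64
V_0 = 0, E_0 = 2
V_1 = 31/64·E_0 + (11/8)²·V_0 = 31/32;  E_1 = 11/4
V_2 = 31/64·E_1 + (11/8)²·V_1 = 6479/2048;  E_2 = 121/32
V_3 = 31/64·E_2 + (11/8)²·V_2 = 1024023/131072;  E_3 = 1331/256
V_4 = 31/64·E_3 + (11/8)²·V_3 = 145032415/8388608;  E_4 = 14641/2048
V_5 = 31/64·E_4 + (11/8)²·V_4 = 19407977831/536870912;  E_5 = 161051/16384
V_6 = 31/64·E_5 + (11/8)²·V_5 = 2511962211759/34359738368;  E_6 = 1771561/131072
V_7 = 31/64·E_6 + (11/8)²·V_6 = 318343954313143/2199023255552;  E_7 = 19487171/1048576
V_8 = 31/64·E_7 + (11/8)²·V_7 = 39786512820637055/140737488355328;  E_8 = 214358881/8388608

39786512820637055/140737488355328


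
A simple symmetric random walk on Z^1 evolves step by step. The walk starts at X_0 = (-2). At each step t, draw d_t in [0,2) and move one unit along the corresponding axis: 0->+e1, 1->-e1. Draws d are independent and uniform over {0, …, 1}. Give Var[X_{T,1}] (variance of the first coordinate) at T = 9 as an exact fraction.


9

Outcome values over d=0..1: [1, -1]
Σy = 0, Σy² = 2, M = 2
μ = 0/2 = 0,  σ² = 2/2 − (0)² = 1
Independent increments: Var[X_9] = 9·σ² = 9·(1) = 9


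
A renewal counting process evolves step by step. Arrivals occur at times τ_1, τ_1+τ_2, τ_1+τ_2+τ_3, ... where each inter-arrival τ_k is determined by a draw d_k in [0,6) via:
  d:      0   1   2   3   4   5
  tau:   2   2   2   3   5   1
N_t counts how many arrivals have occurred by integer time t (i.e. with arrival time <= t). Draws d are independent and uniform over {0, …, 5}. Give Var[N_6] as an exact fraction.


1693875623/2176782336

Inter-arrival values over d=0..5: [2, 2, 2, 3, 5, 1]
Each d has probability 1/6, so the pmf of τ is: f(1) = 1/6, f(2) = 1/2, f(3) = 1/6, f(5) = 1/6
Let p_n(j) = P(N_n = j), with p_0 = [1]. Condition on τ_1: p_n(0) = P(τ > n), and for j >= 1, p_n(j) = Σ_{k<=n} f(k)·p_{n−k}(j−1)
p_1 = [5/6, 1/6]  (j = 0..1)
p_2 = [1/3, 23/36, 1/36]  (j = 0..2)
p_3 = [1/6, 23/36, 41/216, 1/216]  (j = 0..3)
p_4 = [1/6, 1/3, 49/108, 59/1296, 1/1296]  (j = 0..4)
p_5 = [0, 1/3, 13/27, 227/1296, 77/7776, 1/7776]  (j = 0..5)
p_6 = [0, 1/4, 77/216, 439/1296, 205/3888, 95/46656, 1/46656]  (j = 0..6)
E[N_6] = Σ j·p_6(j) = 102661/46656;  E[N_6²] = Σ j²·p_6(j) = 262199/46656
Var[N_6] = 262199/46656 − (102661/46656)² = 1693875623/2176782336


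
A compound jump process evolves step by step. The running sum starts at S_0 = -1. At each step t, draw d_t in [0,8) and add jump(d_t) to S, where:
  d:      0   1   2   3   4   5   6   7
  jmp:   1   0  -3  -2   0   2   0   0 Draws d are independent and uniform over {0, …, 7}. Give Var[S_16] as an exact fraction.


Outcome values over d=0..7: [1, 0, -3, -2, 0, 2, 0, 0]
Σy = -2, Σy² = 18, M = 8
μ = -2/8 = -1/4,  σ² = 18/8 − (-1/4)² = 35/16
Independent increments: Var[S_16] = 16·σ² = 16·(35/16) = 35

35


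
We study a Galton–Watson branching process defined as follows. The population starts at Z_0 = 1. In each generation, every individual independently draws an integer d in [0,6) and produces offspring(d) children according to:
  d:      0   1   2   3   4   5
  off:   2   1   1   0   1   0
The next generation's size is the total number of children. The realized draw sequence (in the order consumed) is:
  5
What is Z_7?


gen 0: Z_0=1, draws=[5], offspring=[0], Z_1=0
gen 1: Z_1=0, draws=[], offspring=[], Z_2=0
gen 2: Z_2=0, draws=[], offspring=[], Z_3=0
gen 3: Z_3=0, draws=[], offspring=[], Z_4=0
gen 4: Z_4=0, draws=[], offspring=[], Z_5=0
gen 5: Z_5=0, draws=[], offspring=[], Z_6=0
gen 6: Z_6=0, draws=[], offspring=[], Z_7=0

0


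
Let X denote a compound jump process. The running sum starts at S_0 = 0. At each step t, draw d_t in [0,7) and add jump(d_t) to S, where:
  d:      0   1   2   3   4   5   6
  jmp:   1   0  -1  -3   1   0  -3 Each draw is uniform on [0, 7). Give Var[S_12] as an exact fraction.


Outcome values over d=0..6: [1, 0, -1, -3, 1, 0, -3]
Σy = -5, Σy² = 21, M = 7
μ = -5/7 = -5/7,  σ² = 21/7 − (-5/7)² = 122/49
Independent increments: Var[S_12] = 12·σ² = 12·(122/49) = 1464/49

1464/49


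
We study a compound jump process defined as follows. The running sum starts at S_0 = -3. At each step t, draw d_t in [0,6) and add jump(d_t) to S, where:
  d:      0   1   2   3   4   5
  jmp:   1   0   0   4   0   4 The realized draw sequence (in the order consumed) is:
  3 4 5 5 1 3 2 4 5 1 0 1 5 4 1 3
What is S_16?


t=0: S=-3, d=3, jump=4, S_1=1
t=1: S=1, d=4, jump=0, S_2=1
t=2: S=1, d=5, jump=4, S_3=5
t=3: S=5, d=5, jump=4, S_4=9
t=4: S=9, d=1, jump=0, S_5=9
t=5: S=9, d=3, jump=4, S_6=13
t=6: S=13, d=2, jump=0, S_7=13
t=7: S=13, d=4, jump=0, S_8=13
t=8: S=13, d=5, jump=4, S_9=17
t=9: S=17, d=1, jump=0, S_10=17
t=10: S=17, d=0, jump=1, S_11=18
t=11: S=18, d=1, jump=0, S_12=18
t=12: S=18, d=5, jump=4, S_13=22
t=13: S=22, d=4, jump=0, S_14=22
t=14: S=22, d=1, jump=0, S_15=22
t=15: S=22, d=3, jump=4, S_16=26

26


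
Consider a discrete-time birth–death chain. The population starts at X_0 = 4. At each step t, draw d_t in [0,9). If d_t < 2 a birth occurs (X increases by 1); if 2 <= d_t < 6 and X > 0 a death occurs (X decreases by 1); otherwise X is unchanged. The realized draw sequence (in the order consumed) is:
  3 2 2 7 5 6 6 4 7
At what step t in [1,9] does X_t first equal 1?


3

t=0: X=4, d=3 → death, X_1=3
t=1: X=3, d=2 → death, X_2=2
t=2: X=2, d=2 → death, X_3=1
t=3: X=1, d=7 → hold, X_4=1
t=4: X=1, d=5 → death, X_5=0
t=5: X=0, d=6 → hold, X_6=0
t=6: X=0, d=6 → hold, X_7=0
t=7: X=0, d=4 → hold, X_8=0
t=8: X=0, d=7 → hold, X_9=0


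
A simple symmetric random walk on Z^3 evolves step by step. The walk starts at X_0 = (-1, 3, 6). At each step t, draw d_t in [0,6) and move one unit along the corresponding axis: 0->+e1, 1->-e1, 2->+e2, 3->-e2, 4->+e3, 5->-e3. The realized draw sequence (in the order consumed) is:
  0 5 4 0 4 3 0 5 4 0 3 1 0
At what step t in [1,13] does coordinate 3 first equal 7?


5

t=0: X=(-1, 3, 6), d=0 → +e1, X_1=(0, 3, 6)
t=1: X=(0, 3, 6), d=5 → -e3, X_2=(0, 3, 5)
t=2: X=(0, 3, 5), d=4 → +e3, X_3=(0, 3, 6)
t=3: X=(0, 3, 6), d=0 → +e1, X_4=(1, 3, 6)
t=4: X=(1, 3, 6), d=4 → +e3, X_5=(1, 3, 7)
t=5: X=(1, 3, 7), d=3 → -e2, X_6=(1, 2, 7)
t=6: X=(1, 2, 7), d=0 → +e1, X_7=(2, 2, 7)
t=7: X=(2, 2, 7), d=5 → -e3, X_8=(2, 2, 6)
t=8: X=(2, 2, 6), d=4 → +e3, X_9=(2, 2, 7)
t=9: X=(2, 2, 7), d=0 → +e1, X_10=(3, 2, 7)
t=10: X=(3, 2, 7), d=3 → -e2, X_11=(3, 1, 7)
t=11: X=(3, 1, 7), d=1 → -e1, X_12=(2, 1, 7)
t=12: X=(2, 1, 7), d=0 → +e1, X_13=(3, 1, 7)


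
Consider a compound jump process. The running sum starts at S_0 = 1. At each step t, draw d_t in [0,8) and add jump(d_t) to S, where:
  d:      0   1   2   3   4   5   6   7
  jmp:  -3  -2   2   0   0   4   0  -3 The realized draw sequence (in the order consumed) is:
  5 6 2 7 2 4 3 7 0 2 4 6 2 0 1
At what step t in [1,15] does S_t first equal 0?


9

t=0: S=1, d=5, jump=4, S_1=5
t=1: S=5, d=6, jump=0, S_2=5
t=2: S=5, d=2, jump=2, S_3=7
t=3: S=7, d=7, jump=-3, S_4=4
t=4: S=4, d=2, jump=2, S_5=6
t=5: S=6, d=4, jump=0, S_6=6
t=6: S=6, d=3, jump=0, S_7=6
t=7: S=6, d=7, jump=-3, S_8=3
t=8: S=3, d=0, jump=-3, S_9=0
t=9: S=0, d=2, jump=2, S_10=2
t=10: S=2, d=4, jump=0, S_11=2
t=11: S=2, d=6, jump=0, S_12=2
t=12: S=2, d=2, jump=2, S_13=4
t=13: S=4, d=0, jump=-3, S_14=1
t=14: S=1, d=1, jump=-2, S_15=-1


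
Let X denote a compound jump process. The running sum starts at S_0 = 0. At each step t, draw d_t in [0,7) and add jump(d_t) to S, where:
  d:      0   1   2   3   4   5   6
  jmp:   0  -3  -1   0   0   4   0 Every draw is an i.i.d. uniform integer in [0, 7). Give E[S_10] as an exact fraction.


0

Outcome values over d=0..6: [0, -3, -1, 0, 0, 4, 0]
Σy = 0, Σy² = 26, M = 7
μ = 0/7 = 0,  σ² = 26/7 − (0)² = 26/7
E[S_10] = 0 + 10·(0) = 0


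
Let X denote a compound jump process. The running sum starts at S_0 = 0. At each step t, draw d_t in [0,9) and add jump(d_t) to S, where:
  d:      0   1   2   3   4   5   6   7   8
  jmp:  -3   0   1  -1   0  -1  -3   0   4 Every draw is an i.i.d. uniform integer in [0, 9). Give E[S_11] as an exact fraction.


-11/3

Outcome values over d=0..8: [-3, 0, 1, -1, 0, -1, -3, 0, 4]
Σy = -3, Σy² = 37, M = 9
μ = -3/9 = -1/3,  σ² = 37/9 − (-1/3)² = 4
E[S_11] = 0 + 11·(-1/3) = -11/3


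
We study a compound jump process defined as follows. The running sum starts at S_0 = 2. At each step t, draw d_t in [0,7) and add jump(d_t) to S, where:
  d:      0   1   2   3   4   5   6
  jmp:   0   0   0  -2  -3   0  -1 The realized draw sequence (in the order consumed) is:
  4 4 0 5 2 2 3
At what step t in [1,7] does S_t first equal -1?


t=0: S=2, d=4, jump=-3, S_1=-1
t=1: S=-1, d=4, jump=-3, S_2=-4
t=2: S=-4, d=0, jump=0, S_3=-4
t=3: S=-4, d=5, jump=0, S_4=-4
t=4: S=-4, d=2, jump=0, S_5=-4
t=5: S=-4, d=2, jump=0, S_6=-4
t=6: S=-4, d=3, jump=-2, S_7=-6

1


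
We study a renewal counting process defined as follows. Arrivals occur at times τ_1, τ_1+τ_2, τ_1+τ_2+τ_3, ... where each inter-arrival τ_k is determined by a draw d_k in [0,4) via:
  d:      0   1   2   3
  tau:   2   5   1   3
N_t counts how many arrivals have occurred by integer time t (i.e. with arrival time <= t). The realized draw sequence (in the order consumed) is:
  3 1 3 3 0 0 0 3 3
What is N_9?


draw d_1=3: τ_1=3, arrival time A_1=3
draw d_2=1: τ_2=5, arrival time A_2=8
draw d_3=3: τ_3=3, arrival time A_3=11
draw d_4=3: τ_4=3, arrival time A_4=14
draw d_5=0: τ_5=2, arrival time A_5=16
draw d_6=0: τ_6=2, arrival time A_6=18
draw d_7=0: τ_7=2, arrival time A_7=20
draw d_8=3: τ_8=3, arrival time A_8=23
draw d_9=3: τ_9=3, arrival time A_9=26
N_t over t=0..9: 0:0 1:0 2:0 3:1 4:1 5:1 6:1 7:1 8:2 9:2

2


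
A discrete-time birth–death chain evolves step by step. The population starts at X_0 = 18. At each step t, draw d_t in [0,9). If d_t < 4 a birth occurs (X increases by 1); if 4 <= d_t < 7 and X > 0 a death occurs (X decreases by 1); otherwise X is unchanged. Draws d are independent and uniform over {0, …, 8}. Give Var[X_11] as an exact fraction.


682/81

X can drop by at most 1 per step and X_0 = 18 > T = 11, so X_t >= 18 − t >= 7 > 0 for every t <= 11: the floor at 0 (the 'and X > 0' condition) never binds. Hence X_11 = X_0 + Σ_{t<11} Y_t with i.i.d. increments Y_t = y(d_t) ∈ {+1, −1, 0}.
Outcome values over d=0..8: [1, 1, 1, 1, -1, -1, -1, 0, 0]
Σy = 1, Σy² = 7, M = 9
μ = 1/9 = 1/9,  σ² = 7/9 − (1/9)² = 62/81
Independent increments: Var[X_11] = 11·σ² = 11·(62/81) = 682/81


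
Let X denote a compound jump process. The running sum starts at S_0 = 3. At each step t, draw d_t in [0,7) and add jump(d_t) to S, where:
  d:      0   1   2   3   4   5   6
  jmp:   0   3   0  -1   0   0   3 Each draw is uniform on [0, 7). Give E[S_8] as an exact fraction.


61/7

Outcome values over d=0..6: [0, 3, 0, -1, 0, 0, 3]
Σy = 5, Σy² = 19, M = 7
μ = 5/7 = 5/7,  σ² = 19/7 − (5/7)² = 108/49
E[S_8] = 3 + 8·(5/7) = 61/7


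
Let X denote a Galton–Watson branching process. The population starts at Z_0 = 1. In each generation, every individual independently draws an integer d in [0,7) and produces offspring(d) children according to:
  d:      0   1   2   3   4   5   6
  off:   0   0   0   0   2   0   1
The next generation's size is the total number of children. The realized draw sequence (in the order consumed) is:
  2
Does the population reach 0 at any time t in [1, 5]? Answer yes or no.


gen 0: Z_0=1, draws=[2], offspring=[0], Z_1=0
gen 1: Z_1=0, draws=[], offspring=[], Z_2=0
gen 2: Z_2=0, draws=[], offspring=[], Z_3=0
gen 3: Z_3=0, draws=[], offspring=[], Z_4=0
gen 4: Z_4=0, draws=[], offspring=[], Z_5=0

yes


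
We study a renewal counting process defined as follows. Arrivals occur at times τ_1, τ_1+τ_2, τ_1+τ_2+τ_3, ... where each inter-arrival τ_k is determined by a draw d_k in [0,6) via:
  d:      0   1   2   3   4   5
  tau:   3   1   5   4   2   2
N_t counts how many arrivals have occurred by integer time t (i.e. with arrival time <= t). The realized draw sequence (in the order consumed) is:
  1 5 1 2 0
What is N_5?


3

draw d_1=1: τ_1=1, arrival time A_1=1
draw d_2=5: τ_2=2, arrival time A_2=3
draw d_3=1: τ_3=1, arrival time A_3=4
draw d_4=2: τ_4=5, arrival time A_4=9
draw d_5=0: τ_5=3, arrival time A_5=12
N_t over t=0..5: 0:0 1:1 2:1 3:2 4:3 5:3


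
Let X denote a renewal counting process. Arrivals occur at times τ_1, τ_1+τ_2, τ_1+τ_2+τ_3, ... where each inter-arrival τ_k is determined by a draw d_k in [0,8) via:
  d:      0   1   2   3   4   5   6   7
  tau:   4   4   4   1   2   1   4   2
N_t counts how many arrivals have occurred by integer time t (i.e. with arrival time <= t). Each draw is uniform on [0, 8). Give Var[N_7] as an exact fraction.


Inter-arrival values over d=0..7: [4, 4, 4, 1, 2, 1, 4, 2]
Each d has probability 1/8, so the pmf of τ is: f(1) = 1/4, f(2) = 1/4, f(4) = 1/2
Let p_n(j) = P(N_n = j), with p_0 = [1]. Condition on τ_1: p_n(0) = P(τ > n), and for j >= 1, p_n(j) = Σ_{k<=n} f(k)·p_{n−k}(j−1)
p_1 = [3/4, 1/4]  (j = 0..1)
p_2 = [1/2, 7/16, 1/16]  (j = 0..2)
p_3 = [1/2, 5/16, 11/64, 1/64]  (j = 0..3)
p_4 = [0, 3/4, 3/16, 15/256, 1/256]  (j = 0..4)
p_5 = [0, 1/2, 25/64, 23/256, 19/1024, 1/1024]  (j = 0..5)
p_6 = [0, 1/4, 17/32, 45/256, 19/512, 23/4096, 1/4096]  (j = 0..6)
p_7 = [0, 1/4, 11/32, 81/256, 19/256, 57/4096, 27/16384, 1/16384]  (j = 0..7)
E[N_7] = Σ j·p_7(j) = 37085/16384;  E[N_7²] = Σ j²·p_7(j) = 99457/16384
Var[N_7] = 99457/16384 − (37085/16384)² = 254206263/268435456

254206263/268435456


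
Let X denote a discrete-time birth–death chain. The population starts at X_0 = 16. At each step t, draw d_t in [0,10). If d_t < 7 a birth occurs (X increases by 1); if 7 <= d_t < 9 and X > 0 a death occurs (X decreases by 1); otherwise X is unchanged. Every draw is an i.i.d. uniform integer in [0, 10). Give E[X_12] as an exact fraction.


X can drop by at most 1 per step and X_0 = 16 > T = 12, so X_t >= 16 − t >= 4 > 0 for every t <= 12: the floor at 0 (the 'and X > 0' condition) never binds. Hence X_12 = X_0 + Σ_{t<12} Y_t with i.i.d. increments Y_t = y(d_t) ∈ {+1, −1, 0}.
Outcome values over d=0..9: [1, 1, 1, 1, 1, 1, 1, -1, -1, 0]
Σy = 5, Σy² = 9, M = 10
μ = 5/10 = 1/2,  σ² = 9/10 − (1/2)² = 13/20
E[X_12] = 16 + 12·(1/2) = 22

22


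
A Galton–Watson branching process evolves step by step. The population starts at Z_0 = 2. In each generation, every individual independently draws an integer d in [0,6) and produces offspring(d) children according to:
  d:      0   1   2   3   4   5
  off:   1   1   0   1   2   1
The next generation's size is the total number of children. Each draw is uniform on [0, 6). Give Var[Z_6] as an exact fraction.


Outcome values over d=0..5: [1, 1, 0, 1, 2, 1]
Σy = 6, Σy² = 8, M = 6
μ = 6/6 = 1,  σ² = 8/6 − (1)² = 1/3
V_0 = 0, E_0 = 2
V_1 = 1/3·E_0 + (1)²·V_0 = 2/3;  E_1 = 2
V_2 = 1/3·E_1 + (1)²·V_1 = 4/3;  E_2 = 2
V_3 = 1/3·E_2 + (1)²·V_2 = 2;  E_3 = 2
V_4 = 1/3·E_3 + (1)²·V_3 = 8/3;  E_4 = 2
V_5 = 1/3·E_4 + (1)²·V_4 = 10/3;  E_5 = 2
V_6 = 1/3·E_5 + (1)²·V_5 = 4;  E_6 = 2

4


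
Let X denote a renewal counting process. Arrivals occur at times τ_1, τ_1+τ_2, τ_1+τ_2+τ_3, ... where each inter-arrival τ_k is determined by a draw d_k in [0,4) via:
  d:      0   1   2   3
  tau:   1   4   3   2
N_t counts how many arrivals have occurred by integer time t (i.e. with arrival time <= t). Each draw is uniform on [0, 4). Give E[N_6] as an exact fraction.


8969/4096

Inter-arrival values over d=0..3: [1, 4, 3, 2]
Each d has probability 1/4, so the pmf of τ is: f(1) = 1/4, f(2) = 1/4, f(3) = 1/4, f(4) = 1/4
Renewal equation for m(n) = E[N_n]: condition on τ_1 = k (if k <= n, one arrival plus a fresh copy on the remaining n−k steps): m(n) = F(n) + Σ_{k<=n} f(k)·m(n−k), where F(n) = P(τ <= n) and m(0) = 0
m(1) = F(1) = 1/4
m(2) = F(2) + f(1)·m(1) = 1/2 + 1/4·1/4 = 9/16
m(3) = F(3) + f(1)·m(2) + f(2)·m(1) = 3/4 + 1/4·9/16 + 1/4·1/4 = 61/64
m(4) = F(4) + f(1)·m(3) + f(2)·m(2) + f(3)·m(1) = 1 + 1/4·61/64 + 1/4·9/16 + 1/4·1/4 = 369/256
m(5) = F(5) + f(1)·m(4) + f(2)·m(3) + f(3)·m(2) + f(4)·m(1) = 1 + 1/4·369/256 + 1/4·61/64 + 1/4·9/16 + 1/4·1/4 = 1845/1024
m(6) = F(6) + f(1)·m(5) + f(2)·m(4) + f(3)·m(3) + f(4)·m(2) = 1 + 1/4·1845/1024 + 1/4·369/256 + 1/4·61/64 + 1/4·9/16 = 8969/4096
E[N_6] = m(6) = 8969/4096


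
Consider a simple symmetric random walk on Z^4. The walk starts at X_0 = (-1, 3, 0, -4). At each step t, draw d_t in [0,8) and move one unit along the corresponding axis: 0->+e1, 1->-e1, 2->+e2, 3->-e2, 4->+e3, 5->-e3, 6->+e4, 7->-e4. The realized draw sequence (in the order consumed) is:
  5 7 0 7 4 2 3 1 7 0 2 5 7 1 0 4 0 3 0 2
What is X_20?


(2, 4, 0, -8)

t=0: X=(-1, 3, 0, -4), d=5 → -e3, X_1=(-1, 3, -1, -4)
t=1: X=(-1, 3, -1, -4), d=7 → -e4, X_2=(-1, 3, -1, -5)
t=2: X=(-1, 3, -1, -5), d=0 → +e1, X_3=(0, 3, -1, -5)
t=3: X=(0, 3, -1, -5), d=7 → -e4, X_4=(0, 3, -1, -6)
t=4: X=(0, 3, -1, -6), d=4 → +e3, X_5=(0, 3, 0, -6)
t=5: X=(0, 3, 0, -6), d=2 → +e2, X_6=(0, 4, 0, -6)
t=6: X=(0, 4, 0, -6), d=3 → -e2, X_7=(0, 3, 0, -6)
t=7: X=(0, 3, 0, -6), d=1 → -e1, X_8=(-1, 3, 0, -6)
t=8: X=(-1, 3, 0, -6), d=7 → -e4, X_9=(-1, 3, 0, -7)
t=9: X=(-1, 3, 0, -7), d=0 → +e1, X_10=(0, 3, 0, -7)
t=10: X=(0, 3, 0, -7), d=2 → +e2, X_11=(0, 4, 0, -7)
t=11: X=(0, 4, 0, -7), d=5 → -e3, X_12=(0, 4, -1, -7)
t=12: X=(0, 4, -1, -7), d=7 → -e4, X_13=(0, 4, -1, -8)
t=13: X=(0, 4, -1, -8), d=1 → -e1, X_14=(-1, 4, -1, -8)
t=14: X=(-1, 4, -1, -8), d=0 → +e1, X_15=(0, 4, -1, -8)
t=15: X=(0, 4, -1, -8), d=4 → +e3, X_16=(0, 4, 0, -8)
t=16: X=(0, 4, 0, -8), d=0 → +e1, X_17=(1, 4, 0, -8)
t=17: X=(1, 4, 0, -8), d=3 → -e2, X_18=(1, 3, 0, -8)
t=18: X=(1, 3, 0, -8), d=0 → +e1, X_19=(2, 3, 0, -8)
t=19: X=(2, 3, 0, -8), d=2 → +e2, X_20=(2, 4, 0, -8)


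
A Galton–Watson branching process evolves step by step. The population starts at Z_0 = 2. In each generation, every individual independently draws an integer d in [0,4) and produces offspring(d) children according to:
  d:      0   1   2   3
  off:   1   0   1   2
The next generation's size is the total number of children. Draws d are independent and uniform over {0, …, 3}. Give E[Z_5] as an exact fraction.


Outcome values over d=0..3: [1, 0, 1, 2]
Σy = 4, Σy² = 6, M = 4
μ = 4/4 = 1,  σ² = 6/4 − (1)² = 1/2
E[Z_0] = 2
E[Z_1] = 1·E[Z_0] = 2
E[Z_2] = 1·E[Z_1] = 2
E[Z_3] = 1·E[Z_2] = 2
E[Z_4] = 1·E[Z_3] = 2
E[Z_5] = 1·E[Z_4] = 2

2


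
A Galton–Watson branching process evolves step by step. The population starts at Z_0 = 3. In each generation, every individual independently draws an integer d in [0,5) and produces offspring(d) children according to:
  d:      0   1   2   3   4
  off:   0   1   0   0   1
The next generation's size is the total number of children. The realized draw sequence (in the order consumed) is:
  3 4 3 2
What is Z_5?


gen 0: Z_0=3, draws=[3, 4, 3], offspring=[0, 1, 0], Z_1=1
gen 1: Z_1=1, draws=[2], offspring=[0], Z_2=0
gen 2: Z_2=0, draws=[], offspring=[], Z_3=0
gen 3: Z_3=0, draws=[], offspring=[], Z_4=0
gen 4: Z_4=0, draws=[], offspring=[], Z_5=0

0


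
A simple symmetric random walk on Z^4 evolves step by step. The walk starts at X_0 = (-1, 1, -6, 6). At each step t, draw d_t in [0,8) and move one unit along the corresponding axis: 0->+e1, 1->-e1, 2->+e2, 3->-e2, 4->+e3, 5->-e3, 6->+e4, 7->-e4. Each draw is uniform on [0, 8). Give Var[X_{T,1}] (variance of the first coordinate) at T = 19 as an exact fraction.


Outcome values over d=0..7: [1, -1, 0, 0, 0, 0, 0, 0]
Σy = 0, Σy² = 2, M = 8
μ = 0/8 = 0,  σ² = 2/8 − (0)² = 1/4
Independent increments: Var[X_19] = 19·σ² = 19·(1/4) = 19/4

19/4


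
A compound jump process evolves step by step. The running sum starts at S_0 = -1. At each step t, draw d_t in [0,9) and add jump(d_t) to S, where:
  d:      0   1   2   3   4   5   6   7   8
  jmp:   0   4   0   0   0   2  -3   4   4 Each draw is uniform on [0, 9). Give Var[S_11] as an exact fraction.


Outcome values over d=0..8: [0, 4, 0, 0, 0, 2, -3, 4, 4]
Σy = 11, Σy² = 61, M = 9
μ = 11/9 = 11/9,  σ² = 61/9 − (11/9)² = 428/81
Independent increments: Var[S_11] = 11·σ² = 11·(428/81) = 4708/81

4708/81


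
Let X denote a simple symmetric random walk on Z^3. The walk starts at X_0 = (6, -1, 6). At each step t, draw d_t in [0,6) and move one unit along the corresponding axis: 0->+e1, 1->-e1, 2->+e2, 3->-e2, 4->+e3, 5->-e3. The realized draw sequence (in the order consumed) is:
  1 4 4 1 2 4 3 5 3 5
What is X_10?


(4, -2, 7)

t=0: X=(6, -1, 6), d=1 → -e1, X_1=(5, -1, 6)
t=1: X=(5, -1, 6), d=4 → +e3, X_2=(5, -1, 7)
t=2: X=(5, -1, 7), d=4 → +e3, X_3=(5, -1, 8)
t=3: X=(5, -1, 8), d=1 → -e1, X_4=(4, -1, 8)
t=4: X=(4, -1, 8), d=2 → +e2, X_5=(4, 0, 8)
t=5: X=(4, 0, 8), d=4 → +e3, X_6=(4, 0, 9)
t=6: X=(4, 0, 9), d=3 → -e2, X_7=(4, -1, 9)
t=7: X=(4, -1, 9), d=5 → -e3, X_8=(4, -1, 8)
t=8: X=(4, -1, 8), d=3 → -e2, X_9=(4, -2, 8)
t=9: X=(4, -2, 8), d=5 → -e3, X_10=(4, -2, 7)


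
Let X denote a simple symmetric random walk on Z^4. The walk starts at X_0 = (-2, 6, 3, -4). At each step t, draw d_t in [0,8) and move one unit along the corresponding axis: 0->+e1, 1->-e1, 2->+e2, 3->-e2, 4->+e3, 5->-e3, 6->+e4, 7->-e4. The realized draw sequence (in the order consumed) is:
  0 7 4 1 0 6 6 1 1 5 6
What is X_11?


(-3, 6, 3, -2)

t=0: X=(-2, 6, 3, -4), d=0 → +e1, X_1=(-1, 6, 3, -4)
t=1: X=(-1, 6, 3, -4), d=7 → -e4, X_2=(-1, 6, 3, -5)
t=2: X=(-1, 6, 3, -5), d=4 → +e3, X_3=(-1, 6, 4, -5)
t=3: X=(-1, 6, 4, -5), d=1 → -e1, X_4=(-2, 6, 4, -5)
t=4: X=(-2, 6, 4, -5), d=0 → +e1, X_5=(-1, 6, 4, -5)
t=5: X=(-1, 6, 4, -5), d=6 → +e4, X_6=(-1, 6, 4, -4)
t=6: X=(-1, 6, 4, -4), d=6 → +e4, X_7=(-1, 6, 4, -3)
t=7: X=(-1, 6, 4, -3), d=1 → -e1, X_8=(-2, 6, 4, -3)
t=8: X=(-2, 6, 4, -3), d=1 → -e1, X_9=(-3, 6, 4, -3)
t=9: X=(-3, 6, 4, -3), d=5 → -e3, X_10=(-3, 6, 3, -3)
t=10: X=(-3, 6, 3, -3), d=6 → +e4, X_11=(-3, 6, 3, -2)


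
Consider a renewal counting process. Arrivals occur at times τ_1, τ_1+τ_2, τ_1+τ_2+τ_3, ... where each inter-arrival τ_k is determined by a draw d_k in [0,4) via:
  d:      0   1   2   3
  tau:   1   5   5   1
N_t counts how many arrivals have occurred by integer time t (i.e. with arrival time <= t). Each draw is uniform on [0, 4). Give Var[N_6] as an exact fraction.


3391/4096

Inter-arrival values over d=0..3: [1, 5, 5, 1]
Each d has probability 1/4, so the pmf of τ is: f(1) = 1/2, f(5) = 1/2
Let p_n(j) = P(N_n = j), with p_0 = [1]. Condition on τ_1: p_n(0) = P(τ > n), and for j >= 1, p_n(j) = Σ_{k<=n} f(k)·p_{n−k}(j−1)
p_1 = [1/2, 1/2]  (j = 0..1)
p_2 = [1/2, 1/4, 1/4]  (j = 0..2)
p_3 = [1/2, 1/4, 1/8, 1/8]  (j = 0..3)
p_4 = [1/2, 1/4, 1/8, 1/16, 1/16]  (j = 0..4)
p_5 = [0, 3/4, 1/8, 1/16, 1/32, 1/32]  (j = 0..5)
p_6 = [0, 1/4, 5/8, 1/16, 1/32, 1/64, 1/64]  (j = 0..6)
E[N_6] = Σ j·p_6(j) = 127/64;  E[N_6²] = Σ j²·p_6(j) = 305/64
Var[N_6] = 305/64 − (127/64)² = 3391/4096


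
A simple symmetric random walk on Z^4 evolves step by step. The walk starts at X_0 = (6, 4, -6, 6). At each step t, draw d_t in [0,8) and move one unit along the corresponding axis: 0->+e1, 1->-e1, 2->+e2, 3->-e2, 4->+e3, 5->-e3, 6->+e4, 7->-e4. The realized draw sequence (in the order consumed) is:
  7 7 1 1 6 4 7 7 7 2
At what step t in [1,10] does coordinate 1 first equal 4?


t=0: X=(6, 4, -6, 6), d=7 → -e4, X_1=(6, 4, -6, 5)
t=1: X=(6, 4, -6, 5), d=7 → -e4, X_2=(6, 4, -6, 4)
t=2: X=(6, 4, -6, 4), d=1 → -e1, X_3=(5, 4, -6, 4)
t=3: X=(5, 4, -6, 4), d=1 → -e1, X_4=(4, 4, -6, 4)
t=4: X=(4, 4, -6, 4), d=6 → +e4, X_5=(4, 4, -6, 5)
t=5: X=(4, 4, -6, 5), d=4 → +e3, X_6=(4, 4, -5, 5)
t=6: X=(4, 4, -5, 5), d=7 → -e4, X_7=(4, 4, -5, 4)
t=7: X=(4, 4, -5, 4), d=7 → -e4, X_8=(4, 4, -5, 3)
t=8: X=(4, 4, -5, 3), d=7 → -e4, X_9=(4, 4, -5, 2)
t=9: X=(4, 4, -5, 2), d=2 → +e2, X_10=(4, 5, -5, 2)

4


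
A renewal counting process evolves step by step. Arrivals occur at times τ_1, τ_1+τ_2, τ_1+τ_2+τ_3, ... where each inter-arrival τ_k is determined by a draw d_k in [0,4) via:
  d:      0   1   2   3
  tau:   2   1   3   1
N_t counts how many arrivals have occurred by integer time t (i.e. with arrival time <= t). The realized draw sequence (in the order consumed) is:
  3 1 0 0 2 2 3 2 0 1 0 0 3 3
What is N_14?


draw d_1=3: τ_1=1, arrival time A_1=1
draw d_2=1: τ_2=1, arrival time A_2=2
draw d_3=0: τ_3=2, arrival time A_3=4
draw d_4=0: τ_4=2, arrival time A_4=6
draw d_5=2: τ_5=3, arrival time A_5=9
draw d_6=2: τ_6=3, arrival time A_6=12
draw d_7=3: τ_7=1, arrival time A_7=13
draw d_8=2: τ_8=3, arrival time A_8=16
draw d_9=0: τ_9=2, arrival time A_9=18
draw d_10=1: τ_10=1, arrival time A_10=19
draw d_11=0: τ_11=2, arrival time A_11=21
draw d_12=0: τ_12=2, arrival time A_12=23
draw d_13=3: τ_13=1, arrival time A_13=24
draw d_14=3: τ_14=1, arrival time A_14=25
N_t over t=0..14: 0:0 1:1 2:2 3:2 4:3 5:3 6:4 7:4 8:4 9:5 10:5 11:5 12:6 13:7 14:7

7


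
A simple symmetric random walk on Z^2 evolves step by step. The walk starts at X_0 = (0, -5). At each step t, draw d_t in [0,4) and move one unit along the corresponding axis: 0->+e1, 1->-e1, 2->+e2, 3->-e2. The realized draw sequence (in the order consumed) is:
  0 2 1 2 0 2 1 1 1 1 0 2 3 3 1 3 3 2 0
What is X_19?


(-2, -4)

t=0: X=(0, -5), d=0 → +e1, X_1=(1, -5)
t=1: X=(1, -5), d=2 → +e2, X_2=(1, -4)
t=2: X=(1, -4), d=1 → -e1, X_3=(0, -4)
t=3: X=(0, -4), d=2 → +e2, X_4=(0, -3)
t=4: X=(0, -3), d=0 → +e1, X_5=(1, -3)
t=5: X=(1, -3), d=2 → +e2, X_6=(1, -2)
t=6: X=(1, -2), d=1 → -e1, X_7=(0, -2)
t=7: X=(0, -2), d=1 → -e1, X_8=(-1, -2)
t=8: X=(-1, -2), d=1 → -e1, X_9=(-2, -2)
t=9: X=(-2, -2), d=1 → -e1, X_10=(-3, -2)
t=10: X=(-3, -2), d=0 → +e1, X_11=(-2, -2)
t=11: X=(-2, -2), d=2 → +e2, X_12=(-2, -1)
t=12: X=(-2, -1), d=3 → -e2, X_13=(-2, -2)
t=13: X=(-2, -2), d=3 → -e2, X_14=(-2, -3)
t=14: X=(-2, -3), d=1 → -e1, X_15=(-3, -3)
t=15: X=(-3, -3), d=3 → -e2, X_16=(-3, -4)
t=16: X=(-3, -4), d=3 → -e2, X_17=(-3, -5)
t=17: X=(-3, -5), d=2 → +e2, X_18=(-3, -4)
t=18: X=(-3, -4), d=0 → +e1, X_19=(-2, -4)


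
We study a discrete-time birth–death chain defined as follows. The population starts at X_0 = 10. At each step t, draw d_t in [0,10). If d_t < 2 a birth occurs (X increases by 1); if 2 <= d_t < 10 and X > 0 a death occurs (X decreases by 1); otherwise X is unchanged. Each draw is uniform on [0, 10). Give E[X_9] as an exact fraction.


X can drop by at most 1 per step and X_0 = 10 > T = 9, so X_t >= 10 − t >= 1 > 0 for every t <= 9: the floor at 0 (the 'and X > 0' condition) never binds. Hence X_9 = X_0 + Σ_{t<9} Y_t with i.i.d. increments Y_t = y(d_t) ∈ {+1, −1, 0}.
Outcome values over d=0..9: [1, 1, -1, -1, -1, -1, -1, -1, -1, -1]
Σy = -6, Σy² = 10, M = 10
μ = -6/10 = -3/5,  σ² = 10/10 − (-3/5)² = 16/25
E[X_9] = 10 + 9·(-3/5) = 23/5

23/5


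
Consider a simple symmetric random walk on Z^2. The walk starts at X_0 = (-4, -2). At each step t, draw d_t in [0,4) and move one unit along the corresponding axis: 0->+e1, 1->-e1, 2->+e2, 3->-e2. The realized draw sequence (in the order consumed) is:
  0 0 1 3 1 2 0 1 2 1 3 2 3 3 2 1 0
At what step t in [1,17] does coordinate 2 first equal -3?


t=0: X=(-4, -2), d=0 → +e1, X_1=(-3, -2)
t=1: X=(-3, -2), d=0 → +e1, X_2=(-2, -2)
t=2: X=(-2, -2), d=1 → -e1, X_3=(-3, -2)
t=3: X=(-3, -2), d=3 → -e2, X_4=(-3, -3)
t=4: X=(-3, -3), d=1 → -e1, X_5=(-4, -3)
t=5: X=(-4, -3), d=2 → +e2, X_6=(-4, -2)
t=6: X=(-4, -2), d=0 → +e1, X_7=(-3, -2)
t=7: X=(-3, -2), d=1 → -e1, X_8=(-4, -2)
t=8: X=(-4, -2), d=2 → +e2, X_9=(-4, -1)
t=9: X=(-4, -1), d=1 → -e1, X_10=(-5, -1)
t=10: X=(-5, -1), d=3 → -e2, X_11=(-5, -2)
t=11: X=(-5, -2), d=2 → +e2, X_12=(-5, -1)
t=12: X=(-5, -1), d=3 → -e2, X_13=(-5, -2)
t=13: X=(-5, -2), d=3 → -e2, X_14=(-5, -3)
t=14: X=(-5, -3), d=2 → +e2, X_15=(-5, -2)
t=15: X=(-5, -2), d=1 → -e1, X_16=(-6, -2)
t=16: X=(-6, -2), d=0 → +e1, X_17=(-5, -2)

4


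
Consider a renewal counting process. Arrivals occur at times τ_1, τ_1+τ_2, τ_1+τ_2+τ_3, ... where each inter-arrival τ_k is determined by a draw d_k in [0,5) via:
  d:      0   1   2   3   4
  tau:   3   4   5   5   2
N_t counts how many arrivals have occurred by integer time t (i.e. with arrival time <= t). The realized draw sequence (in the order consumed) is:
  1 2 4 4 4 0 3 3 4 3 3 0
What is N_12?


3

draw d_1=1: τ_1=4, arrival time A_1=4
draw d_2=2: τ_2=5, arrival time A_2=9
draw d_3=4: τ_3=2, arrival time A_3=11
draw d_4=4: τ_4=2, arrival time A_4=13
draw d_5=4: τ_5=2, arrival time A_5=15
draw d_6=0: τ_6=3, arrival time A_6=18
draw d_7=3: τ_7=5, arrival time A_7=23
draw d_8=3: τ_8=5, arrival time A_8=28
draw d_9=4: τ_9=2, arrival time A_9=30
draw d_10=3: τ_10=5, arrival time A_10=35
draw d_11=3: τ_11=5, arrival time A_11=40
draw d_12=0: τ_12=3, arrival time A_12=43
N_t over t=0..12: 0:0 1:0 2:0 3:0 4:1 5:1 6:1 7:1 8:1 9:2 10:2 11:3 12:3


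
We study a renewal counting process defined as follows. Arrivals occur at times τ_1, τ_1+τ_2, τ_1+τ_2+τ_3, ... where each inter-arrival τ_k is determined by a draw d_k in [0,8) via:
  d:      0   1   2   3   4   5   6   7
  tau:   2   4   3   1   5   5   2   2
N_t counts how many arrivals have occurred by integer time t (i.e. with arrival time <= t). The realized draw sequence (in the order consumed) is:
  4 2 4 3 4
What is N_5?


draw d_1=4: τ_1=5, arrival time A_1=5
draw d_2=2: τ_2=3, arrival time A_2=8
draw d_3=4: τ_3=5, arrival time A_3=13
draw d_4=3: τ_4=1, arrival time A_4=14
draw d_5=4: τ_5=5, arrival time A_5=19
N_t over t=0..5: 0:0 1:0 2:0 3:0 4:0 5:1

1


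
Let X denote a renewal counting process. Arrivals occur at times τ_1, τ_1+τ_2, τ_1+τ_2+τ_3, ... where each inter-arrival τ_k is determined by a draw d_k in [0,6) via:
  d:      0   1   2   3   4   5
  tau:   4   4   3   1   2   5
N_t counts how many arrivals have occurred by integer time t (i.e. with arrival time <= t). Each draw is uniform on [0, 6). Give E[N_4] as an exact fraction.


Inter-arrival values over d=0..5: [4, 4, 3, 1, 2, 5]
Each d has probability 1/6, so the pmf of τ is: f(1) = 1/6, f(2) = 1/6, f(3) = 1/6, f(4) = 1/3, f(5) = 1/6
Renewal equation for m(n) = E[N_n]: condition on τ_1 = k (if k <= n, one arrival plus a fresh copy on the remaining n−k steps): m(n) = F(n) + Σ_{k<=n} f(k)·m(n−k), where F(n) = P(τ <= n) and m(0) = 0
m(1) = F(1) = 1/6
m(2) = F(2) + f(1)·m(1) = 1/3 + 1/6·1/6 = 13/36
m(3) = F(3) + f(1)·m(2) + f(2)·m(1) = 1/2 + 1/6·13/36 + 1/6·1/6 = 127/216
m(4) = F(4) + f(1)·m(3) + f(2)·m(2) + f(3)·m(1) = 5/6 + 1/6·127/216 + 1/6·13/36 + 1/6·1/6 = 1321/1296
E[N_4] = m(4) = 1321/1296

1321/1296


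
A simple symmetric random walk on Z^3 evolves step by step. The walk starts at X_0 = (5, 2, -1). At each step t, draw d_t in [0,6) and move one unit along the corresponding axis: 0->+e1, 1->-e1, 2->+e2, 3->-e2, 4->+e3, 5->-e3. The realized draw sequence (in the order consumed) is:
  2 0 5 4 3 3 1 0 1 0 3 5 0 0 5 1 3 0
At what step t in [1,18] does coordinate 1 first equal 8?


t=0: X=(5, 2, -1), d=2 → +e2, X_1=(5, 3, -1)
t=1: X=(5, 3, -1), d=0 → +e1, X_2=(6, 3, -1)
t=2: X=(6, 3, -1), d=5 → -e3, X_3=(6, 3, -2)
t=3: X=(6, 3, -2), d=4 → +e3, X_4=(6, 3, -1)
t=4: X=(6, 3, -1), d=3 → -e2, X_5=(6, 2, -1)
t=5: X=(6, 2, -1), d=3 → -e2, X_6=(6, 1, -1)
t=6: X=(6, 1, -1), d=1 → -e1, X_7=(5, 1, -1)
t=7: X=(5, 1, -1), d=0 → +e1, X_8=(6, 1, -1)
t=8: X=(6, 1, -1), d=1 → -e1, X_9=(5, 1, -1)
t=9: X=(5, 1, -1), d=0 → +e1, X_10=(6, 1, -1)
t=10: X=(6, 1, -1), d=3 → -e2, X_11=(6, 0, -1)
t=11: X=(6, 0, -1), d=5 → -e3, X_12=(6, 0, -2)
t=12: X=(6, 0, -2), d=0 → +e1, X_13=(7, 0, -2)
t=13: X=(7, 0, -2), d=0 → +e1, X_14=(8, 0, -2)
t=14: X=(8, 0, -2), d=5 → -e3, X_15=(8, 0, -3)
t=15: X=(8, 0, -3), d=1 → -e1, X_16=(7, 0, -3)
t=16: X=(7, 0, -3), d=3 → -e2, X_17=(7, -1, -3)
t=17: X=(7, -1, -3), d=0 → +e1, X_18=(8, -1, -3)

14


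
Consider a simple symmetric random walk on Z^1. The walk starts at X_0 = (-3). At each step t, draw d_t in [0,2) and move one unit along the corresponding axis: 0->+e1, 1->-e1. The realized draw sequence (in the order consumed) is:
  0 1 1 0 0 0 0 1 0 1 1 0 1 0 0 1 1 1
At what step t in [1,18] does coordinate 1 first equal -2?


t=0: X=(-3), d=0 → +e1, X_1=(-2)
t=1: X=(-2), d=1 → -e1, X_2=(-3)
t=2: X=(-3), d=1 → -e1, X_3=(-4)
t=3: X=(-4), d=0 → +e1, X_4=(-3)
t=4: X=(-3), d=0 → +e1, X_5=(-2)
t=5: X=(-2), d=0 → +e1, X_6=(-1)
t=6: X=(-1), d=0 → +e1, X_7=(0)
t=7: X=(0), d=1 → -e1, X_8=(-1)
t=8: X=(-1), d=0 → +e1, X_9=(0)
t=9: X=(0), d=1 → -e1, X_10=(-1)
t=10: X=(-1), d=1 → -e1, X_11=(-2)
t=11: X=(-2), d=0 → +e1, X_12=(-1)
t=12: X=(-1), d=1 → -e1, X_13=(-2)
t=13: X=(-2), d=0 → +e1, X_14=(-1)
t=14: X=(-1), d=0 → +e1, X_15=(0)
t=15: X=(0), d=1 → -e1, X_16=(-1)
t=16: X=(-1), d=1 → -e1, X_17=(-2)
t=17: X=(-2), d=1 → -e1, X_18=(-3)

1


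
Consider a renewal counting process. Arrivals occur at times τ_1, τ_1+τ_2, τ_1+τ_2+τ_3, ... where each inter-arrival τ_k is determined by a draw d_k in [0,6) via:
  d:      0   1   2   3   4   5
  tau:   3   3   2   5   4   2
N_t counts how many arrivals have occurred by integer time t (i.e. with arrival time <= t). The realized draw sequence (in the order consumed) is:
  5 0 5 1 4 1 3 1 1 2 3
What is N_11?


draw d_1=5: τ_1=2, arrival time A_1=2
draw d_2=0: τ_2=3, arrival time A_2=5
draw d_3=5: τ_3=2, arrival time A_3=7
draw d_4=1: τ_4=3, arrival time A_4=10
draw d_5=4: τ_5=4, arrival time A_5=14
draw d_6=1: τ_6=3, arrival time A_6=17
draw d_7=3: τ_7=5, arrival time A_7=22
draw d_8=1: τ_8=3, arrival time A_8=25
draw d_9=1: τ_9=3, arrival time A_9=28
draw d_10=2: τ_10=2, arrival time A_10=30
draw d_11=3: τ_11=5, arrival time A_11=35
N_t over t=0..11: 0:0 1:0 2:1 3:1 4:1 5:2 6:2 7:3 8:3 9:3 10:4 11:4

4


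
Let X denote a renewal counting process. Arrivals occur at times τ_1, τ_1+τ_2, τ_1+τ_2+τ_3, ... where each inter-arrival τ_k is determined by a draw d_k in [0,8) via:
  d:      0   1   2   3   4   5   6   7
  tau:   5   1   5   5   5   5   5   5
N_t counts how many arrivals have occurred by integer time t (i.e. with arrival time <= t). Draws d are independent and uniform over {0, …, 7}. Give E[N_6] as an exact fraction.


324169/262144

Inter-arrival values over d=0..7: [5, 1, 5, 5, 5, 5, 5, 5]
Each d has probability 1/8, so the pmf of τ is: f(1) = 1/8, f(5) = 7/8
Renewal equation for m(n) = E[N_n]: condition on τ_1 = k (if k <= n, one arrival plus a fresh copy on the remaining n−k steps): m(n) = F(n) + Σ_{k<=n} f(k)·m(n−k), where F(n) = P(τ <= n) and m(0) = 0
m(1) = F(1) = 1/8
m(2) = F(2) + f(1)·m(1) = 1/8 + 1/8·1/8 = 9/64
m(3) = F(3) + f(1)·m(2) = 1/8 + 1/8·9/64 = 73/512
m(4) = F(4) + f(1)·m(3) = 1/8 + 1/8·73/512 = 585/4096
m(5) = F(5) + f(1)·m(4) = 1 + 1/8·585/4096 = 33353/32768
m(6) = F(6) + f(1)·m(5) + f(5)·m(1) = 1 + 1/8·33353/32768 + 7/8·1/8 = 324169/262144
E[N_6] = m(6) = 324169/262144


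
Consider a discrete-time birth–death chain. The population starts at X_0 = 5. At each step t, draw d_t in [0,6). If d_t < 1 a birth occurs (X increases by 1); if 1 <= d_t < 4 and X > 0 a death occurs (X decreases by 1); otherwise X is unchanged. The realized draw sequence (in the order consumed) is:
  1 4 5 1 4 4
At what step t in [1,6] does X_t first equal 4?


1

t=0: X=5, d=1 → death, X_1=4
t=1: X=4, d=4 → hold, X_2=4
t=2: X=4, d=5 → hold, X_3=4
t=3: X=4, d=1 → death, X_4=3
t=4: X=3, d=4 → hold, X_5=3
t=5: X=3, d=4 → hold, X_6=3


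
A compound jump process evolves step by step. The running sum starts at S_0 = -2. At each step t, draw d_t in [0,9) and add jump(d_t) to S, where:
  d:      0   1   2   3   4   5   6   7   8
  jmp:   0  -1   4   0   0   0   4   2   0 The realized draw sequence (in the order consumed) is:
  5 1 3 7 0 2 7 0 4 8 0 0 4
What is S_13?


t=0: S=-2, d=5, jump=0, S_1=-2
t=1: S=-2, d=1, jump=-1, S_2=-3
t=2: S=-3, d=3, jump=0, S_3=-3
t=3: S=-3, d=7, jump=2, S_4=-1
t=4: S=-1, d=0, jump=0, S_5=-1
t=5: S=-1, d=2, jump=4, S_6=3
t=6: S=3, d=7, jump=2, S_7=5
t=7: S=5, d=0, jump=0, S_8=5
t=8: S=5, d=4, jump=0, S_9=5
t=9: S=5, d=8, jump=0, S_10=5
t=10: S=5, d=0, jump=0, S_11=5
t=11: S=5, d=0, jump=0, S_12=5
t=12: S=5, d=4, jump=0, S_13=5

5


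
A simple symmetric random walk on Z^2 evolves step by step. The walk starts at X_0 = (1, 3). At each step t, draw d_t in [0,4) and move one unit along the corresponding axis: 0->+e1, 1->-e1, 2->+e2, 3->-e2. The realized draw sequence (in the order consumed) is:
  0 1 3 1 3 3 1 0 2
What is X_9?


t=0: X=(1, 3), d=0 → +e1, X_1=(2, 3)
t=1: X=(2, 3), d=1 → -e1, X_2=(1, 3)
t=2: X=(1, 3), d=3 → -e2, X_3=(1, 2)
t=3: X=(1, 2), d=1 → -e1, X_4=(0, 2)
t=4: X=(0, 2), d=3 → -e2, X_5=(0, 1)
t=5: X=(0, 1), d=3 → -e2, X_6=(0, 0)
t=6: X=(0, 0), d=1 → -e1, X_7=(-1, 0)
t=7: X=(-1, 0), d=0 → +e1, X_8=(0, 0)
t=8: X=(0, 0), d=2 → +e2, X_9=(0, 1)

(0, 1)


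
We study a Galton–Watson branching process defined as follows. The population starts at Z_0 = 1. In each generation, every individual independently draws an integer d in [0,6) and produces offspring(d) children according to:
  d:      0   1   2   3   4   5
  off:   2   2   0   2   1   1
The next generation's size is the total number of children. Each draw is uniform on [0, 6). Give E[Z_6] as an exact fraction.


4096/729

Outcome values over d=0..5: [2, 2, 0, 2, 1, 1]
Σy = 8, Σy² = 14, M = 6
μ = 8/6 = 4/3,  σ² = 14/6 − (4/3)² = 5/9
E[Z_0] = 1
E[Z_1] = 4/3·E[Z_0] = 4/3
E[Z_2] = 4/3·E[Z_1] = 16/9
E[Z_3] = 4/3·E[Z_2] = 64/27
E[Z_4] = 4/3·E[Z_3] = 256/81
E[Z_5] = 4/3·E[Z_4] = 1024/243
E[Z_6] = 4/3·E[Z_5] = 4096/729
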